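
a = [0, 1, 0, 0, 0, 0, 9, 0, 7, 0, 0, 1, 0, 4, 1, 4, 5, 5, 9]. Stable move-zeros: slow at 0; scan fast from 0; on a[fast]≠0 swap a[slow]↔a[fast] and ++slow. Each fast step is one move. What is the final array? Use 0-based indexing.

[1, 9, 7, 1, 4, 1, 4, 5, 5, 9, 0, 0, 0, 0, 0, 0, 0, 0, 0]

(s=0,f=0) a[fast]=0 → fast++
(s=0,f=1) a[fast]=1≠0 swap→a[0]=1 → slow++,fast++
(s=1,f=2) a[fast]=0 → fast++
(s=1,f=3) a[fast]=0 → fast++
(s=1,f=4) a[fast]=0 → fast++
(s=1,f=5) a[fast]=0 → fast++
(s=1,f=6) a[fast]=9≠0 swap→a[1]=9 → slow++,fast++
(s=2,f=7) a[fast]=0 → fast++
(s=2,f=8) a[fast]=7≠0 swap→a[2]=7 → slow++,fast++
(s=3,f=9) a[fast]=0 → fast++
(s=3,f=10) a[fast]=0 → fast++
(s=3,f=11) a[fast]=1≠0 swap→a[3]=1 → slow++,fast++
(s=4,f=12) a[fast]=0 → fast++
(s=4,f=13) a[fast]=4≠0 swap→a[4]=4 → slow++,fast++
(s=5,f=14) a[fast]=1≠0 swap→a[5]=1 → slow++,fast++
(s=6,f=15) a[fast]=4≠0 swap→a[6]=4 → slow++,fast++
(s=7,f=16) a[fast]=5≠0 swap→a[7]=5 → slow++,fast++
(s=8,f=17) a[fast]=5≠0 swap→a[8]=5 → slow++,fast++
(s=9,f=18) a[fast]=9≠0 swap→a[9]=9 → slow++,fast++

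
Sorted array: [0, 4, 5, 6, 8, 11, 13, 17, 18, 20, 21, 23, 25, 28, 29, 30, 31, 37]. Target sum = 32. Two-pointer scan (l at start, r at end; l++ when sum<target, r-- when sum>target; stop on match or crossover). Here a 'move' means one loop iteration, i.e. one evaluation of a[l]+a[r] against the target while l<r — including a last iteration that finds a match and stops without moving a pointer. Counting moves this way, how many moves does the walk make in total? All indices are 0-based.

[0,17] 0+37=37 >32 → r--
[0,16] 0+31=31 <32 → l++
[1,16] 4+31=35 >32 → r--
[1,15] 4+30=34 >32 → r--
[1,14] 4+29=33 >32 → r--
[1,13] 4+28=32 → found

6 moves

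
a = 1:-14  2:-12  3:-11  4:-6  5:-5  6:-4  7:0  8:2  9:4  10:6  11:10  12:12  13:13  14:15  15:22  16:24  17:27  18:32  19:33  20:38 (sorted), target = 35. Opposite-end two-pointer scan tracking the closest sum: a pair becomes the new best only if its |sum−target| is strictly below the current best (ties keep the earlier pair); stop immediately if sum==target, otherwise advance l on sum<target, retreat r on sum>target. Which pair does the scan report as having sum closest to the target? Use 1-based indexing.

pair (2, 33) with sum 35 (|Δ|=0)

[1,20] -14+38=24 d=11 * → l++
[2,20] -12+38=26 d=9 * → l++
[3,20] -11+38=27 d=8 * → l++
[4,20] -6+38=32 d=3 * → l++
[5,20] -5+38=33 d=2 * → l++
[6,20] -4+38=34 d=1 * → l++
[7,20] 0+38=38 d=3 → r--
[7,19] 0+33=33 d=2 → l++
[8,19] 2+33=35 d=0 * → stop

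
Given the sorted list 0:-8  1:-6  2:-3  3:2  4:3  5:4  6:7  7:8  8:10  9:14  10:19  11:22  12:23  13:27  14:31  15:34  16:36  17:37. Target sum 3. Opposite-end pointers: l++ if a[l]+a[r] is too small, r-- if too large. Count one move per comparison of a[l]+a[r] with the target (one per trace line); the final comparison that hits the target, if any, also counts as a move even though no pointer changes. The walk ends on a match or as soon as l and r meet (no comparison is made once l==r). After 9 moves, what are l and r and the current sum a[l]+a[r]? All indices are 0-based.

l=0, r=8, sum=2

[0,17] -8+37=29 >3 → r--
[0,16] -8+36=28 >3 → r--
[0,15] -8+34=26 >3 → r--
[0,14] -8+31=23 >3 → r--
[0,13] -8+27=19 >3 → r--
[0,12] -8+23=15 >3 → r--
[0,11] -8+22=14 >3 → r--
[0,10] -8+19=11 >3 → r--
[0,9] -8+14=6 >3 → r--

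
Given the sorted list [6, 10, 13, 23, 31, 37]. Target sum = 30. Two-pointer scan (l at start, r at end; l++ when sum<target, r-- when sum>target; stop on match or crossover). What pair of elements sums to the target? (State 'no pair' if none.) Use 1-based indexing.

[1,6] 6+37=43 >30 → r--
[1,5] 6+31=37 >30 → r--
[1,4] 6+23=29 <30 → l++
[2,4] 10+23=33 >30 → r--
[2,3] 10+13=23 <30 → l++

no pair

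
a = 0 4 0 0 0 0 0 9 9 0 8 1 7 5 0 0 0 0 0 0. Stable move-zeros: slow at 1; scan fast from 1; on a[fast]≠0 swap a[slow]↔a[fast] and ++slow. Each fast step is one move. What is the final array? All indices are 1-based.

[4, 9, 9, 8, 1, 7, 5, 0, 0, 0, 0, 0, 0, 0, 0, 0, 0, 0, 0, 0]

(s=1,f=1) a[fast]=0 → fast++
(s=1,f=2) a[fast]=4≠0 swap→a[1]=4 → slow++,fast++
(s=2,f=3) a[fast]=0 → fast++
(s=2,f=4) a[fast]=0 → fast++
(s=2,f=5) a[fast]=0 → fast++
(s=2,f=6) a[fast]=0 → fast++
(s=2,f=7) a[fast]=0 → fast++
(s=2,f=8) a[fast]=9≠0 swap→a[2]=9 → slow++,fast++
(s=3,f=9) a[fast]=9≠0 swap→a[3]=9 → slow++,fast++
(s=4,f=10) a[fast]=0 → fast++
(s=4,f=11) a[fast]=8≠0 swap→a[4]=8 → slow++,fast++
(s=5,f=12) a[fast]=1≠0 swap→a[5]=1 → slow++,fast++
(s=6,f=13) a[fast]=7≠0 swap→a[6]=7 → slow++,fast++
(s=7,f=14) a[fast]=5≠0 swap→a[7]=5 → slow++,fast++
(s=8,f=15) a[fast]=0 → fast++
(s=8,f=16) a[fast]=0 → fast++
(s=8,f=17) a[fast]=0 → fast++
(s=8,f=18) a[fast]=0 → fast++
(s=8,f=19) a[fast]=0 → fast++
(s=8,f=20) a[fast]=0 → fast++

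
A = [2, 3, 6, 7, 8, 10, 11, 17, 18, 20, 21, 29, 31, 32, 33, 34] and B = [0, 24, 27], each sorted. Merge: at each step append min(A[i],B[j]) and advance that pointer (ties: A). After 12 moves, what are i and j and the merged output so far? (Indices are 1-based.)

[i=1,j=1] A[i]=2>B[j]=0 take 0 → j++
[i=1,j=2] A[i]=2<=B[j]=24 take 2 → i++
[i=2,j=2] A[i]=3<=B[j]=24 take 3 → i++
[i=3,j=2] A[i]=6<=B[j]=24 take 6 → i++
[i=4,j=2] A[i]=7<=B[j]=24 take 7 → i++
[i=5,j=2] A[i]=8<=B[j]=24 take 8 → i++
[i=6,j=2] A[i]=10<=B[j]=24 take 10 → i++
[i=7,j=2] A[i]=11<=B[j]=24 take 11 → i++
[i=8,j=2] A[i]=17<=B[j]=24 take 17 → i++
[i=9,j=2] A[i]=18<=B[j]=24 take 18 → i++
[i=10,j=2] A[i]=20<=B[j]=24 take 20 → i++
[i=11,j=2] A[i]=21<=B[j]=24 take 21 → i++

i=12, j=2, merged so far=[0, 2, 3, 6, 7, 8, 10, 11, 17, 18, 20, 21]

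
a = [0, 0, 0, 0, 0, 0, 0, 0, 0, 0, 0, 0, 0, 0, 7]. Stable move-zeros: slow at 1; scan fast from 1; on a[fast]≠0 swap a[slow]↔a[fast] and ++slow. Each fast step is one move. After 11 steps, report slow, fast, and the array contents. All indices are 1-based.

slow=1, fast=12, a=[0, 0, 0, 0, 0, 0, 0, 0, 0, 0, 0, 0, 0, 0, 7]

(s=1,f=1) a[fast]=0 → fast++
(s=1,f=2) a[fast]=0 → fast++
(s=1,f=3) a[fast]=0 → fast++
(s=1,f=4) a[fast]=0 → fast++
(s=1,f=5) a[fast]=0 → fast++
(s=1,f=6) a[fast]=0 → fast++
(s=1,f=7) a[fast]=0 → fast++
(s=1,f=8) a[fast]=0 → fast++
(s=1,f=9) a[fast]=0 → fast++
(s=1,f=10) a[fast]=0 → fast++
(s=1,f=11) a[fast]=0 → fast++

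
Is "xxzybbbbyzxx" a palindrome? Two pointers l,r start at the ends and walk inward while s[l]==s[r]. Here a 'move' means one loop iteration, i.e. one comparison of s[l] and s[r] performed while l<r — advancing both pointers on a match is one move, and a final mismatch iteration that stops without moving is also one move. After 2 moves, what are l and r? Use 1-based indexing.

[1,12] 'x'=='x' → l++,r--
[2,11] 'x'=='x' → l++,r--

l=3, r=10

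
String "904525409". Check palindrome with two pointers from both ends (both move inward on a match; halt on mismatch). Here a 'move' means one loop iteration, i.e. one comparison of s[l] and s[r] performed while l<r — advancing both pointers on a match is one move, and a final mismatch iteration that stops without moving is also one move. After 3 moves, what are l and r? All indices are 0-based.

l=3, r=5

[0,8] '9'=='9' → l++,r--
[1,7] '0'=='0' → l++,r--
[2,6] '4'=='4' → l++,r--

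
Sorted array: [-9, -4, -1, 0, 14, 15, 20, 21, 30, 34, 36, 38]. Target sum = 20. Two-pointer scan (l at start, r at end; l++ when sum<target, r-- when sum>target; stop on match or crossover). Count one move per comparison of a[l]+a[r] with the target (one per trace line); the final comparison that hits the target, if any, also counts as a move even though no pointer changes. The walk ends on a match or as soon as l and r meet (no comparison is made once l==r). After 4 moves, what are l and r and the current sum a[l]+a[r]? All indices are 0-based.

l=0, r=7, sum=12

l=0 r=11: -9+38=29 >20, r--
l=0 r=10: -9+36=27 >20, r--
l=0 r=9: -9+34=25 >20, r--
l=0 r=8: -9+30=21 >20, r--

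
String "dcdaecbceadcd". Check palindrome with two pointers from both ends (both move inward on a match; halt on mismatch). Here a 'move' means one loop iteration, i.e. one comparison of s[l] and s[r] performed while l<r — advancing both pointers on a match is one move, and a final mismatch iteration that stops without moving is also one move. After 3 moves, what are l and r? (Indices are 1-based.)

[1,13] 'd'=='d' → l++,r--
[2,12] 'c'=='c' → l++,r--
[3,11] 'd'=='d' → l++,r--

l=4, r=10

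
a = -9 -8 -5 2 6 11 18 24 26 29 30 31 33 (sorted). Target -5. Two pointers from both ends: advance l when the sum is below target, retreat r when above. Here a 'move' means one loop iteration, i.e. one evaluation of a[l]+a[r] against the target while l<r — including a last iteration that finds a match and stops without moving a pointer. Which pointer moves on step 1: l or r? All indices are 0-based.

r

l=0 r=12: -9+33=24 >-5, r--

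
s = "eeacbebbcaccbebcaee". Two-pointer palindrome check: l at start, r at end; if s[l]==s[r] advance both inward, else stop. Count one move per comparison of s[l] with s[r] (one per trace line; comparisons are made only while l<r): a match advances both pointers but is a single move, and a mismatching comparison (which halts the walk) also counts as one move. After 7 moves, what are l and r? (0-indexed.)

[0,18] 'e'=='e' → l++,r--
[1,17] 'e'=='e' → l++,r--
[2,16] 'a'=='a' → l++,r--
[3,15] 'c'=='c' → l++,r--
[4,14] 'b'=='b' → l++,r--
[5,13] 'e'=='e' → l++,r--
[6,12] 'b'=='b' → l++,r--

l=7, r=11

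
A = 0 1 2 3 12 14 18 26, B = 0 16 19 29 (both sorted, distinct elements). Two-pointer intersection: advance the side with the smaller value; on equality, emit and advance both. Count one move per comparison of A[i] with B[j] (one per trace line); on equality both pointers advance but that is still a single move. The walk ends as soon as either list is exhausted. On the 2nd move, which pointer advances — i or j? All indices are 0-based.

i=0 j=0: 0==0 emit, i++,j++
i=1 j=1: 1<16, i++

i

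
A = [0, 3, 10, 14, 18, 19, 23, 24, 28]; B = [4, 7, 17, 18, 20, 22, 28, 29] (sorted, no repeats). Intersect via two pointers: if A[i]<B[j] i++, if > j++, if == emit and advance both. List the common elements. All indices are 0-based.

[i=0,j=0] 0<4 → i++
[i=1,j=0] 3<4 → i++
[i=2,j=0] 10>4 → j++
[i=2,j=1] 10>7 → j++
[i=2,j=2] 10<17 → i++
[i=3,j=2] 14<17 → i++
[i=4,j=2] 18>17 → j++
[i=4,j=3] 18==18 emit → i++,j++
[i=5,j=4] 19<20 → i++
[i=6,j=4] 23>20 → j++
[i=6,j=5] 23>22 → j++
[i=6,j=6] 23<28 → i++
[i=7,j=6] 24<28 → i++
[i=8,j=6] 28==28 emit → i++,j++

intersection = [18, 28]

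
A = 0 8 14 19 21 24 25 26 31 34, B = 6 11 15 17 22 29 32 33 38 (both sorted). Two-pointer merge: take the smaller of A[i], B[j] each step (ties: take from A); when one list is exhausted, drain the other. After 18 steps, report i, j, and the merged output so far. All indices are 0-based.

[i=0,j=0] A[i]=0<=B[j]=6 take 0 → i++
[i=1,j=0] A[i]=8>B[j]=6 take 6 → j++
[i=1,j=1] A[i]=8<=B[j]=11 take 8 → i++
[i=2,j=1] A[i]=14>B[j]=11 take 11 → j++
[i=2,j=2] A[i]=14<=B[j]=15 take 14 → i++
[i=3,j=2] A[i]=19>B[j]=15 take 15 → j++
[i=3,j=3] A[i]=19>B[j]=17 take 17 → j++
[i=3,j=4] A[i]=19<=B[j]=22 take 19 → i++
[i=4,j=4] A[i]=21<=B[j]=22 take 21 → i++
[i=5,j=4] A[i]=24>B[j]=22 take 22 → j++
[i=5,j=5] A[i]=24<=B[j]=29 take 24 → i++
[i=6,j=5] A[i]=25<=B[j]=29 take 25 → i++
[i=7,j=5] A[i]=26<=B[j]=29 take 26 → i++
[i=8,j=5] A[i]=31>B[j]=29 take 29 → j++
[i=8,j=6] A[i]=31<=B[j]=32 take 31 → i++
[i=9,j=6] A[i]=34>B[j]=32 take 32 → j++
[i=9,j=7] A[i]=34>B[j]=33 take 33 → j++
[i=9,j=8] A[i]=34<=B[j]=38 take 34 → i++

i=10, j=8, merged so far=[0, 6, 8, 11, 14, 15, 17, 19, 21, 22, 24, 25, 26, 29, 31, 32, 33, 34]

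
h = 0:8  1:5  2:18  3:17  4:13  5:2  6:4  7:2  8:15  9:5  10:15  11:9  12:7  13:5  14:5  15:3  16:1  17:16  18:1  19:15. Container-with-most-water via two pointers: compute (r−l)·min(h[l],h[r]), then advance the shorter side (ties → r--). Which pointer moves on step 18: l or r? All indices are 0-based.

[0,19] min(8,15)*19=152 best=152 * → l++
[1,19] min(5,15)*18=90 best=152 → l++
[2,19] min(18,15)*17=255 best=255 * → r--
[2,18] min(18,1)*16=16 best=255 → r--
[2,17] min(18,16)*15=240 best=255 → r--
[2,16] min(18,1)*14=14 best=255 → r--
[2,15] min(18,3)*13=39 best=255 → r--
[2,14] min(18,5)*12=60 best=255 → r--
[2,13] min(18,5)*11=55 best=255 → r--
[2,12] min(18,7)*10=70 best=255 → r--
[2,11] min(18,9)*9=81 best=255 → r--
[2,10] min(18,15)*8=120 best=255 → r--
[2,9] min(18,5)*7=35 best=255 → r--
[2,8] min(18,15)*6=90 best=255 → r--
[2,7] min(18,2)*5=10 best=255 → r--
[2,6] min(18,4)*4=16 best=255 → r--
[2,5] min(18,2)*3=6 best=255 → r--
[2,4] min(18,13)*2=26 best=255 → r--

r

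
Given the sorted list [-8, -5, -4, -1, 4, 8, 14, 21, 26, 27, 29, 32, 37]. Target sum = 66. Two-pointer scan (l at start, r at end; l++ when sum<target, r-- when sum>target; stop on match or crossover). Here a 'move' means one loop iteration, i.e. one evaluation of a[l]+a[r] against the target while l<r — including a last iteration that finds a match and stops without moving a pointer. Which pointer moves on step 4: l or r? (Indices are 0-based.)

l

[0,12] -8+37=29 <66 → l++
[1,12] -5+37=32 <66 → l++
[2,12] -4+37=33 <66 → l++
[3,12] -1+37=36 <66 → l++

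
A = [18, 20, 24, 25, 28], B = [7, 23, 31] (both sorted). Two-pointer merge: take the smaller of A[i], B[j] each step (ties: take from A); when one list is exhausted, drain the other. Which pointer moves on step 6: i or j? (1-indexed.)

i

[i=1,j=1] A[i]=18>B[j]=7 take 7 → j++
[i=1,j=2] A[i]=18<=B[j]=23 take 18 → i++
[i=2,j=2] A[i]=20<=B[j]=23 take 20 → i++
[i=3,j=2] A[i]=24>B[j]=23 take 23 → j++
[i=3,j=3] A[i]=24<=B[j]=31 take 24 → i++
[i=4,j=3] A[i]=25<=B[j]=31 take 25 → i++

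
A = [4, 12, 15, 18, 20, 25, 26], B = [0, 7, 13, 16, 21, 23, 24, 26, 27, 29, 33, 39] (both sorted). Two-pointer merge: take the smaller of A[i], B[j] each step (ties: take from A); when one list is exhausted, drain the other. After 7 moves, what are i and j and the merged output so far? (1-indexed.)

[i=1,j=1] A[i]=4>B[j]=0 take 0 → j++
[i=1,j=2] A[i]=4<=B[j]=7 take 4 → i++
[i=2,j=2] A[i]=12>B[j]=7 take 7 → j++
[i=2,j=3] A[i]=12<=B[j]=13 take 12 → i++
[i=3,j=3] A[i]=15>B[j]=13 take 13 → j++
[i=3,j=4] A[i]=15<=B[j]=16 take 15 → i++
[i=4,j=4] A[i]=18>B[j]=16 take 16 → j++

i=4, j=5, merged so far=[0, 4, 7, 12, 13, 15, 16]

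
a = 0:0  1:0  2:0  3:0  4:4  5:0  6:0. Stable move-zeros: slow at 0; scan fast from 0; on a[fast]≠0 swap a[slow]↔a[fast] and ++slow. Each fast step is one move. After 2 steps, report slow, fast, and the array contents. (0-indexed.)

(s=0,f=0) a[fast]=0 → fast++
(s=0,f=1) a[fast]=0 → fast++

slow=0, fast=2, a=[0, 0, 0, 0, 4, 0, 0]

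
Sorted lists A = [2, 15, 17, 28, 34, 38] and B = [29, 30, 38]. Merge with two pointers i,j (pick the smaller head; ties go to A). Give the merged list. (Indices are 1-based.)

[2, 15, 17, 28, 29, 30, 34, 38, 38]

i=1 j=1: A[i]=2<=B[j]=29 take 2, i++
i=2 j=1: A[i]=15<=B[j]=29 take 15, i++
i=3 j=1: A[i]=17<=B[j]=29 take 17, i++
i=4 j=1: A[i]=28<=B[j]=29 take 28, i++
i=5 j=1: A[i]=34>B[j]=29 take 29, j++
i=5 j=2: A[i]=34>B[j]=30 take 30, j++
i=5 j=3: A[i]=34<=B[j]=38 take 34, i++
i=6 j=3: A[i]=38<=B[j]=38 take 38, i++
i=7 j=3: A done, take B[j]=38, j++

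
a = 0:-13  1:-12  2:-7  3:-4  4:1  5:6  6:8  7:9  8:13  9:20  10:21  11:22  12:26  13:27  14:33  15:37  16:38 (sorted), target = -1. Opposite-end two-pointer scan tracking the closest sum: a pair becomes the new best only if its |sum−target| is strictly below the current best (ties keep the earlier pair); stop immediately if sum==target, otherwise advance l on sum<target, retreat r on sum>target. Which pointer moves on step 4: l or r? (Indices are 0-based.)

l=0 r=16: -13+38=25 d=26 *, r--
l=0 r=15: -13+37=24 d=25 *, r--
l=0 r=14: -13+33=20 d=21 *, r--
l=0 r=13: -13+27=14 d=15 *, r--

r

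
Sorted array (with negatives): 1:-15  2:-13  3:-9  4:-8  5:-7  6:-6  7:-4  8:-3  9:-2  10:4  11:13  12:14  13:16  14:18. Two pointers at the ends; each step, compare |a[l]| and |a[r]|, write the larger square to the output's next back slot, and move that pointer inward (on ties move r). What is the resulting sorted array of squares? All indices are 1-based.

[4, 9, 16, 16, 36, 49, 64, 81, 169, 169, 196, 225, 256, 324]

l=1 r=14: |-15|<=|18| out[14]=324, r--
l=1 r=13: |-15|<=|16| out[13]=256, r--
l=1 r=12: |-15|>|14| out[12]=225, l++
l=2 r=12: |-13|<=|14| out[11]=196, r--
l=2 r=11: |-13|<=|13| out[10]=169, r--
l=2 r=10: |-13|>|4| out[9]=169, l++
l=3 r=10: |-9|>|4| out[8]=81, l++
l=4 r=10: |-8|>|4| out[7]=64, l++
l=5 r=10: |-7|>|4| out[6]=49, l++
l=6 r=10: |-6|>|4| out[5]=36, l++
l=7 r=10: |-4|<=|4| out[4]=16, r--
l=7 r=9: |-4|>|-2| out[3]=16, l++
l=8 r=9: |-3|>|-2| out[2]=9, l++
l=9 r=9: |-2|<=|-2| out[1]=4, r--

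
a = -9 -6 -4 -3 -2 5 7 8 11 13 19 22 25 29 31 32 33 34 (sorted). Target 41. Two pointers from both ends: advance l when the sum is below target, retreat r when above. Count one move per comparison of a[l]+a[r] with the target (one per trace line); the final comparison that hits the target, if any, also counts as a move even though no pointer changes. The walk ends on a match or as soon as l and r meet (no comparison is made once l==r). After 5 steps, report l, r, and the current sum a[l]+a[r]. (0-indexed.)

l=5, r=17, sum=39

l=0 r=17: -9+34=25 <41, l++
l=1 r=17: -6+34=28 <41, l++
l=2 r=17: -4+34=30 <41, l++
l=3 r=17: -3+34=31 <41, l++
l=4 r=17: -2+34=32 <41, l++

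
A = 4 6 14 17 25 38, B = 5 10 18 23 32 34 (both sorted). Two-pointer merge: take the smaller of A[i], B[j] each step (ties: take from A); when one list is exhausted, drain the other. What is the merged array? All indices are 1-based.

[4, 5, 6, 10, 14, 17, 18, 23, 25, 32, 34, 38]

i=1 j=1: A[i]=4<=B[j]=5 take 4, i++
i=2 j=1: A[i]=6>B[j]=5 take 5, j++
i=2 j=2: A[i]=6<=B[j]=10 take 6, i++
i=3 j=2: A[i]=14>B[j]=10 take 10, j++
i=3 j=3: A[i]=14<=B[j]=18 take 14, i++
i=4 j=3: A[i]=17<=B[j]=18 take 17, i++
i=5 j=3: A[i]=25>B[j]=18 take 18, j++
i=5 j=4: A[i]=25>B[j]=23 take 23, j++
i=5 j=5: A[i]=25<=B[j]=32 take 25, i++
i=6 j=5: A[i]=38>B[j]=32 take 32, j++
i=6 j=6: A[i]=38>B[j]=34 take 34, j++
i=6 j=7: B done, take A[i]=38, i++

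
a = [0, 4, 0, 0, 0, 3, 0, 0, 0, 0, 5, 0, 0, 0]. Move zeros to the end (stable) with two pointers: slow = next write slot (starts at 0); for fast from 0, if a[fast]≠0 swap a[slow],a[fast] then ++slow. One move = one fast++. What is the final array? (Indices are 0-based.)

[4, 3, 5, 0, 0, 0, 0, 0, 0, 0, 0, 0, 0, 0]

(s=0,f=0) a[fast]=0 → fast++
(s=0,f=1) a[fast]=4≠0 swap→a[0]=4 → slow++,fast++
(s=1,f=2) a[fast]=0 → fast++
(s=1,f=3) a[fast]=0 → fast++
(s=1,f=4) a[fast]=0 → fast++
(s=1,f=5) a[fast]=3≠0 swap→a[1]=3 → slow++,fast++
(s=2,f=6) a[fast]=0 → fast++
(s=2,f=7) a[fast]=0 → fast++
(s=2,f=8) a[fast]=0 → fast++
(s=2,f=9) a[fast]=0 → fast++
(s=2,f=10) a[fast]=5≠0 swap→a[2]=5 → slow++,fast++
(s=3,f=11) a[fast]=0 → fast++
(s=3,f=12) a[fast]=0 → fast++
(s=3,f=13) a[fast]=0 → fast++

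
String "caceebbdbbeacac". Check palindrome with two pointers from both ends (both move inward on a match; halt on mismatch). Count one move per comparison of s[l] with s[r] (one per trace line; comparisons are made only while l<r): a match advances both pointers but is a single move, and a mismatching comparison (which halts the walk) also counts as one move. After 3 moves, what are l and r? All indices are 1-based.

l=4, r=12

l=1 r=15: 'c'=='c', l++,r--
l=2 r=14: 'a'=='a', l++,r--
l=3 r=13: 'c'=='c', l++,r--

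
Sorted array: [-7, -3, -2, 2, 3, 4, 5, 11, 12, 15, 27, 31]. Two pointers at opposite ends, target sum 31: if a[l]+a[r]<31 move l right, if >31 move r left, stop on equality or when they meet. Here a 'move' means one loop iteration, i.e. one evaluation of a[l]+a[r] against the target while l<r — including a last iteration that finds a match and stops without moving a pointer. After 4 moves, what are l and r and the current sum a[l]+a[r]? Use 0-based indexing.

[0,11] -7+31=24 <31 → l++
[1,11] -3+31=28 <31 → l++
[2,11] -2+31=29 <31 → l++
[3,11] 2+31=33 >31 → r--

l=3, r=10, sum=29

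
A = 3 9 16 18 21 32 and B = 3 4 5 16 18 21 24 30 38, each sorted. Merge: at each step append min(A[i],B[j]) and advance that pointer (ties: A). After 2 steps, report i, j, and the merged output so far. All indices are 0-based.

i=1, j=1, merged so far=[3, 3]

[i=0,j=0] A[i]=3<=B[j]=3 take 3 → i++
[i=1,j=0] A[i]=9>B[j]=3 take 3 → j++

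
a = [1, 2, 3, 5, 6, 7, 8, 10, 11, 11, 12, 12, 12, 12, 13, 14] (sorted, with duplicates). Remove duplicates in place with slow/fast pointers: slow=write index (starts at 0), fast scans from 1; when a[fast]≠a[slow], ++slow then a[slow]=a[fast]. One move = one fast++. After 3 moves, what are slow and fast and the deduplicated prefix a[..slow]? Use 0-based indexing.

slow=3, fast=4, prefix=[1, 2, 3, 5]

slow=0 fast=1: a[fast]=2≠a[slow]=1 write a[1]=2, slow++,fast++
slow=1 fast=2: a[fast]=3≠a[slow]=2 write a[2]=3, slow++,fast++
slow=2 fast=3: a[fast]=5≠a[slow]=3 write a[3]=5, slow++,fast++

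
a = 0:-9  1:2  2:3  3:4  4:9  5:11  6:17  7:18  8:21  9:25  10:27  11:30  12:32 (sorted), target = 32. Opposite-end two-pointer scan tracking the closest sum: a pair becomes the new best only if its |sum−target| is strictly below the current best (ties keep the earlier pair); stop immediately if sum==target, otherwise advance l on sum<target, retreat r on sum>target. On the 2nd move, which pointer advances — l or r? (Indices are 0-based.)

r

l=0 r=12: -9+32=23 d=9 *, l++
l=1 r=12: 2+32=34 d=2 *, r--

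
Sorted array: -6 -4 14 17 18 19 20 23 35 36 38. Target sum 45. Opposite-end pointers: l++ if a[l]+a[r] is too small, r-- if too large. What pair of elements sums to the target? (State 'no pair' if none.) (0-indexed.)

[0,10] -6+38=32 <45 → l++
[1,10] -4+38=34 <45 → l++
[2,10] 14+38=52 >45 → r--
[2,9] 14+36=50 >45 → r--
[2,8] 14+35=49 >45 → r--
[2,7] 14+23=37 <45 → l++
[3,7] 17+23=40 <45 → l++
[4,7] 18+23=41 <45 → l++
[5,7] 19+23=42 <45 → l++
[6,7] 20+23=43 <45 → l++

no pair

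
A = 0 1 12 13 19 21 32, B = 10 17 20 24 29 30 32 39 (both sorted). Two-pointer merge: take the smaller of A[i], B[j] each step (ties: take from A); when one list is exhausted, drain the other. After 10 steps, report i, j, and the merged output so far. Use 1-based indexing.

i=1 j=1: A[i]=0<=B[j]=10 take 0, i++
i=2 j=1: A[i]=1<=B[j]=10 take 1, i++
i=3 j=1: A[i]=12>B[j]=10 take 10, j++
i=3 j=2: A[i]=12<=B[j]=17 take 12, i++
i=4 j=2: A[i]=13<=B[j]=17 take 13, i++
i=5 j=2: A[i]=19>B[j]=17 take 17, j++
i=5 j=3: A[i]=19<=B[j]=20 take 19, i++
i=6 j=3: A[i]=21>B[j]=20 take 20, j++
i=6 j=4: A[i]=21<=B[j]=24 take 21, i++
i=7 j=4: A[i]=32>B[j]=24 take 24, j++

i=7, j=5, merged so far=[0, 1, 10, 12, 13, 17, 19, 20, 21, 24]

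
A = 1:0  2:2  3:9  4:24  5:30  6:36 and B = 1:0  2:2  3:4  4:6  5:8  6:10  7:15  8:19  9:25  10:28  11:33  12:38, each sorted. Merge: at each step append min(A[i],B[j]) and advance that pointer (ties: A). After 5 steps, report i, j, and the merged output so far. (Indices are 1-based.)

i=3, j=4, merged so far=[0, 0, 2, 2, 4]

[i=1,j=1] A[i]=0<=B[j]=0 take 0 → i++
[i=2,j=1] A[i]=2>B[j]=0 take 0 → j++
[i=2,j=2] A[i]=2<=B[j]=2 take 2 → i++
[i=3,j=2] A[i]=9>B[j]=2 take 2 → j++
[i=3,j=3] A[i]=9>B[j]=4 take 4 → j++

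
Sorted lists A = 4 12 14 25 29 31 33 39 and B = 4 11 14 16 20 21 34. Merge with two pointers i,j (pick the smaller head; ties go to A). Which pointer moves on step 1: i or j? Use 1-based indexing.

i=1 j=1: A[i]=4<=B[j]=4 take 4, i++

i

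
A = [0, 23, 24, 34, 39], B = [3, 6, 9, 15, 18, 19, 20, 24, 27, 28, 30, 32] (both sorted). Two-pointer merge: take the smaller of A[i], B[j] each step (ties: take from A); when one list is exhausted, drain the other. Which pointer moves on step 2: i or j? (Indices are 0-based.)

j

i=0 j=0: A[i]=0<=B[j]=3 take 0, i++
i=1 j=0: A[i]=23>B[j]=3 take 3, j++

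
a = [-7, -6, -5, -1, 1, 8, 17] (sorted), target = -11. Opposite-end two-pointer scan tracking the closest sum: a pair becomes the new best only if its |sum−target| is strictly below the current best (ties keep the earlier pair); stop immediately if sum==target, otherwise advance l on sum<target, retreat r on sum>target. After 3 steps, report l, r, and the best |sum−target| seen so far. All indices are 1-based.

l=1, r=4, best |Δ|=5

[1,7] -7+17=10 d=21 * → r--
[1,6] -7+8=1 d=12 * → r--
[1,5] -7+1=-6 d=5 * → r--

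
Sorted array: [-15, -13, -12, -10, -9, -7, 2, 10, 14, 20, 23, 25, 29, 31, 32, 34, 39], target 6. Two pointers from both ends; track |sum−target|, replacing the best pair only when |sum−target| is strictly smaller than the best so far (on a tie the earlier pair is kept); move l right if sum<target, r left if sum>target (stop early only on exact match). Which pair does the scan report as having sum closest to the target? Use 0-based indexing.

l=0 r=16: -15+39=24 d=18 *, r--
l=0 r=15: -15+34=19 d=13 *, r--
l=0 r=14: -15+32=17 d=11 *, r--
l=0 r=13: -15+31=16 d=10 *, r--
l=0 r=12: -15+29=14 d=8 *, r--
l=0 r=11: -15+25=10 d=4 *, r--
l=0 r=10: -15+23=8 d=2 *, r--
l=0 r=9: -15+20=5 d=1 *, l++
l=1 r=9: -13+20=7 d=1, r--
l=1 r=8: -13+14=1 d=5, l++
l=2 r=8: -12+14=2 d=4, l++
l=3 r=8: -10+14=4 d=2, l++
l=4 r=8: -9+14=5 d=1, l++
l=5 r=8: -7+14=7 d=1, r--
l=5 r=7: -7+10=3 d=3, l++
l=6 r=7: 2+10=12 d=6, r--

pair (-15, 20) with sum 5 (|Δ|=1)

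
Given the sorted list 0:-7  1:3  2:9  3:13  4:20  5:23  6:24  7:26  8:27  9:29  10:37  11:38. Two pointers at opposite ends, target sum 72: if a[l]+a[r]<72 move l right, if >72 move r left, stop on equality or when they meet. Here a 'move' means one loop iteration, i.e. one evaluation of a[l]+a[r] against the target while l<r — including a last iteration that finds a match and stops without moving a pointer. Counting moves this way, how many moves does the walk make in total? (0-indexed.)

[0,11] -7+38=31 <72 → l++
[1,11] 3+38=41 <72 → l++
[2,11] 9+38=47 <72 → l++
[3,11] 13+38=51 <72 → l++
[4,11] 20+38=58 <72 → l++
[5,11] 23+38=61 <72 → l++
[6,11] 24+38=62 <72 → l++
[7,11] 26+38=64 <72 → l++
[8,11] 27+38=65 <72 → l++
[9,11] 29+38=67 <72 → l++
[10,11] 37+38=75 >72 → r--

11 moves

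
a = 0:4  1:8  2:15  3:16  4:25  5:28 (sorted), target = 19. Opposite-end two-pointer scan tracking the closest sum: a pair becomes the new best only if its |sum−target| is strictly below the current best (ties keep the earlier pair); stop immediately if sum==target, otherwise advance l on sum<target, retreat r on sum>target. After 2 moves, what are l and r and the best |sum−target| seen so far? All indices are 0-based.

l=0, r=3, best |Δ|=10

[0,5] 4+28=32 d=13 * → r--
[0,4] 4+25=29 d=10 * → r--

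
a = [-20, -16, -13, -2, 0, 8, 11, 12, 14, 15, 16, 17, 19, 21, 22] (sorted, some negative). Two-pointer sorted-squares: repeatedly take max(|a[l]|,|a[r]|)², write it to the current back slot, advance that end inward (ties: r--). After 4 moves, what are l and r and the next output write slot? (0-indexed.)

l=0 r=14: |-20|<=|22| out[14]=484, r--
l=0 r=13: |-20|<=|21| out[13]=441, r--
l=0 r=12: |-20|>|19| out[12]=400, l++
l=1 r=12: |-16|<=|19| out[11]=361, r--

l=1, r=11, next write slot=10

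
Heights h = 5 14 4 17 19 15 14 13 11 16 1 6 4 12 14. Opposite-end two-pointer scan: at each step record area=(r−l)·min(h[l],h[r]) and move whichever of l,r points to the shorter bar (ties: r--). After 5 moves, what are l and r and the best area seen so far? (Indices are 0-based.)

l=1, r=10, best area=182

l=0 r=14: min(5,14)*14=70 best=70 *, l++
l=1 r=14: min(14,14)*13=182 best=182 *, r--
l=1 r=13: min(14,12)*12=144 best=182, r--
l=1 r=12: min(14,4)*11=44 best=182, r--
l=1 r=11: min(14,6)*10=60 best=182, r--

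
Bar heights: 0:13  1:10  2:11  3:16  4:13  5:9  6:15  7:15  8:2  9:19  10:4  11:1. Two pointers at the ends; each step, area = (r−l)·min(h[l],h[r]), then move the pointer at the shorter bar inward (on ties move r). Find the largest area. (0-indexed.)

max area = 117

[0,11] min(13,1)*11=11 best=11 * → r--
[0,10] min(13,4)*10=40 best=40 * → r--
[0,9] min(13,19)*9=117 best=117 * → l++
[1,9] min(10,19)*8=80 best=117 → l++
[2,9] min(11,19)*7=77 best=117 → l++
[3,9] min(16,19)*6=96 best=117 → l++
[4,9] min(13,19)*5=65 best=117 → l++
[5,9] min(9,19)*4=36 best=117 → l++
[6,9] min(15,19)*3=45 best=117 → l++
[7,9] min(15,19)*2=30 best=117 → l++
[8,9] min(2,19)*1=2 best=117 → l++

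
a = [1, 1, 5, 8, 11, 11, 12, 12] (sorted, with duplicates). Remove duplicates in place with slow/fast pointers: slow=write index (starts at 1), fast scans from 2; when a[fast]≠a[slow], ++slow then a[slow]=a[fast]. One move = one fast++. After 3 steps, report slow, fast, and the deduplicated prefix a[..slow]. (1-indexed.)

slow=3, fast=5, prefix=[1, 5, 8]

slow=1 fast=2: a[fast]=1=a[slow] dup, fast++
slow=1 fast=3: a[fast]=5≠a[slow]=1 write a[2]=5, slow++,fast++
slow=2 fast=4: a[fast]=8≠a[slow]=5 write a[3]=8, slow++,fast++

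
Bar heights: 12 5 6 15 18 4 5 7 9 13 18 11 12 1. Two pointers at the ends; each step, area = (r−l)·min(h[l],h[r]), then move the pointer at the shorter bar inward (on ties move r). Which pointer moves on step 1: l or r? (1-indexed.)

r

l=1 r=14: min(12,1)*13=13 best=13 *, r--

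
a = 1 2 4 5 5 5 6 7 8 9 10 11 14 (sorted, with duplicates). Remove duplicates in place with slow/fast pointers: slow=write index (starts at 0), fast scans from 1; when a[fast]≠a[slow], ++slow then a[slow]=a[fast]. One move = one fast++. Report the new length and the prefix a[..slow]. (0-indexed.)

length 11; prefix = [1, 2, 4, 5, 6, 7, 8, 9, 10, 11, 14]

slow=0 fast=1: a[fast]=2≠a[slow]=1 write a[1]=2, slow++,fast++
slow=1 fast=2: a[fast]=4≠a[slow]=2 write a[2]=4, slow++,fast++
slow=2 fast=3: a[fast]=5≠a[slow]=4 write a[3]=5, slow++,fast++
slow=3 fast=4: a[fast]=5=a[slow] dup, fast++
slow=3 fast=5: a[fast]=5=a[slow] dup, fast++
slow=3 fast=6: a[fast]=6≠a[slow]=5 write a[4]=6, slow++,fast++
slow=4 fast=7: a[fast]=7≠a[slow]=6 write a[5]=7, slow++,fast++
slow=5 fast=8: a[fast]=8≠a[slow]=7 write a[6]=8, slow++,fast++
slow=6 fast=9: a[fast]=9≠a[slow]=8 write a[7]=9, slow++,fast++
slow=7 fast=10: a[fast]=10≠a[slow]=9 write a[8]=10, slow++,fast++
slow=8 fast=11: a[fast]=11≠a[slow]=10 write a[9]=11, slow++,fast++
slow=9 fast=12: a[fast]=14≠a[slow]=11 write a[10]=14, slow++,fast++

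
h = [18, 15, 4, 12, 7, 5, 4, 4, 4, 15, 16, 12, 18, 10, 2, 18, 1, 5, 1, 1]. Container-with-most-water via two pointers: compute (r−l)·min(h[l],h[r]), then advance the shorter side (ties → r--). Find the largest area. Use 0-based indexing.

max area = 270

l=0 r=19: min(18,1)*19=19 best=19 *, r--
l=0 r=18: min(18,1)*18=18 best=19, r--
l=0 r=17: min(18,5)*17=85 best=85 *, r--
l=0 r=16: min(18,1)*16=16 best=85, r--
l=0 r=15: min(18,18)*15=270 best=270 *, r--
l=0 r=14: min(18,2)*14=28 best=270, r--
l=0 r=13: min(18,10)*13=130 best=270, r--
l=0 r=12: min(18,18)*12=216 best=270, r--
l=0 r=11: min(18,12)*11=132 best=270, r--
l=0 r=10: min(18,16)*10=160 best=270, r--
l=0 r=9: min(18,15)*9=135 best=270, r--
l=0 r=8: min(18,4)*8=32 best=270, r--
l=0 r=7: min(18,4)*7=28 best=270, r--
l=0 r=6: min(18,4)*6=24 best=270, r--
l=0 r=5: min(18,5)*5=25 best=270, r--
l=0 r=4: min(18,7)*4=28 best=270, r--
l=0 r=3: min(18,12)*3=36 best=270, r--
l=0 r=2: min(18,4)*2=8 best=270, r--
l=0 r=1: min(18,15)*1=15 best=270, r--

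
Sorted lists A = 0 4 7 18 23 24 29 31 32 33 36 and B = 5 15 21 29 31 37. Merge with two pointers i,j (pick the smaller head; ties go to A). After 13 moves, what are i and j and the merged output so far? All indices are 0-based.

i=8, j=5, merged so far=[0, 4, 5, 7, 15, 18, 21, 23, 24, 29, 29, 31, 31]

i=0 j=0: A[i]=0<=B[j]=5 take 0, i++
i=1 j=0: A[i]=4<=B[j]=5 take 4, i++
i=2 j=0: A[i]=7>B[j]=5 take 5, j++
i=2 j=1: A[i]=7<=B[j]=15 take 7, i++
i=3 j=1: A[i]=18>B[j]=15 take 15, j++
i=3 j=2: A[i]=18<=B[j]=21 take 18, i++
i=4 j=2: A[i]=23>B[j]=21 take 21, j++
i=4 j=3: A[i]=23<=B[j]=29 take 23, i++
i=5 j=3: A[i]=24<=B[j]=29 take 24, i++
i=6 j=3: A[i]=29<=B[j]=29 take 29, i++
i=7 j=3: A[i]=31>B[j]=29 take 29, j++
i=7 j=4: A[i]=31<=B[j]=31 take 31, i++
i=8 j=4: A[i]=32>B[j]=31 take 31, j++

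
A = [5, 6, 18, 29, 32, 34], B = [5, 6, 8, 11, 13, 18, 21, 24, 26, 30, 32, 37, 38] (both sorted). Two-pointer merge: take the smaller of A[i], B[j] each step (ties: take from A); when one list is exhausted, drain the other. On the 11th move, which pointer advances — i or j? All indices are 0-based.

[i=0,j=0] A[i]=5<=B[j]=5 take 5 → i++
[i=1,j=0] A[i]=6>B[j]=5 take 5 → j++
[i=1,j=1] A[i]=6<=B[j]=6 take 6 → i++
[i=2,j=1] A[i]=18>B[j]=6 take 6 → j++
[i=2,j=2] A[i]=18>B[j]=8 take 8 → j++
[i=2,j=3] A[i]=18>B[j]=11 take 11 → j++
[i=2,j=4] A[i]=18>B[j]=13 take 13 → j++
[i=2,j=5] A[i]=18<=B[j]=18 take 18 → i++
[i=3,j=5] A[i]=29>B[j]=18 take 18 → j++
[i=3,j=6] A[i]=29>B[j]=21 take 21 → j++
[i=3,j=7] A[i]=29>B[j]=24 take 24 → j++

j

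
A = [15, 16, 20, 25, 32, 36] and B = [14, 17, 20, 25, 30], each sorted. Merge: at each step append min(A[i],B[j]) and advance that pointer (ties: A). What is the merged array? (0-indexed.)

[14, 15, 16, 17, 20, 20, 25, 25, 30, 32, 36]

[i=0,j=0] A[i]=15>B[j]=14 take 14 → j++
[i=0,j=1] A[i]=15<=B[j]=17 take 15 → i++
[i=1,j=1] A[i]=16<=B[j]=17 take 16 → i++
[i=2,j=1] A[i]=20>B[j]=17 take 17 → j++
[i=2,j=2] A[i]=20<=B[j]=20 take 20 → i++
[i=3,j=2] A[i]=25>B[j]=20 take 20 → j++
[i=3,j=3] A[i]=25<=B[j]=25 take 25 → i++
[i=4,j=3] A[i]=32>B[j]=25 take 25 → j++
[i=4,j=4] A[i]=32>B[j]=30 take 30 → j++
[i=4,j=5] B done, take A[i]=32 → i++
[i=5,j=5] B done, take A[i]=36 → i++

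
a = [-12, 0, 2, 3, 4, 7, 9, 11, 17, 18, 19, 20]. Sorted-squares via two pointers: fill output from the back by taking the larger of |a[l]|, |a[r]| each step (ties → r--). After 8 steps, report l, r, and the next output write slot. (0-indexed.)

l=1, r=4, next write slot=3

[0,11] |-12|<=|20| out[11]=400 → r--
[0,10] |-12|<=|19| out[10]=361 → r--
[0,9] |-12|<=|18| out[9]=324 → r--
[0,8] |-12|<=|17| out[8]=289 → r--
[0,7] |-12|>|11| out[7]=144 → l++
[1,7] |0|<=|11| out[6]=121 → r--
[1,6] |0|<=|9| out[5]=81 → r--
[1,5] |0|<=|7| out[4]=49 → r--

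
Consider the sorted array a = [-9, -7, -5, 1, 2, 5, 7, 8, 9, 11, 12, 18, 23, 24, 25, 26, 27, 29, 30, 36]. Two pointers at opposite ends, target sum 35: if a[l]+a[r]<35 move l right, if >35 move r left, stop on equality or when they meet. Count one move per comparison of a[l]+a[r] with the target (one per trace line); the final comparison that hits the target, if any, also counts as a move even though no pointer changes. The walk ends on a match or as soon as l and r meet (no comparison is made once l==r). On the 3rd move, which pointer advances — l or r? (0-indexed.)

l

[0,19] -9+36=27 <35 → l++
[1,19] -7+36=29 <35 → l++
[2,19] -5+36=31 <35 → l++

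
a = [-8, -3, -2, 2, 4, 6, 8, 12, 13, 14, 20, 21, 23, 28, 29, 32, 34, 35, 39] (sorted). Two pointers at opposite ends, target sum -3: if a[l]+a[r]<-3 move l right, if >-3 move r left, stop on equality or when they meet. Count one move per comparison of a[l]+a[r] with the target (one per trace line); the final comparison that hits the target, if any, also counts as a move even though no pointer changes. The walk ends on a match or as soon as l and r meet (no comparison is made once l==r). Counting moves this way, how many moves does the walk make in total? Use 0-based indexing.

[0,18] -8+39=31 >-3 → r--
[0,17] -8+35=27 >-3 → r--
[0,16] -8+34=26 >-3 → r--
[0,15] -8+32=24 >-3 → r--
[0,14] -8+29=21 >-3 → r--
[0,13] -8+28=20 >-3 → r--
[0,12] -8+23=15 >-3 → r--
[0,11] -8+21=13 >-3 → r--
[0,10] -8+20=12 >-3 → r--
[0,9] -8+14=6 >-3 → r--
[0,8] -8+13=5 >-3 → r--
[0,7] -8+12=4 >-3 → r--
[0,6] -8+8=0 >-3 → r--
[0,5] -8+6=-2 >-3 → r--
[0,4] -8+4=-4 <-3 → l++
[1,4] -3+4=1 >-3 → r--
[1,3] -3+2=-1 >-3 → r--
[1,2] -3+-2=-5 <-3 → l++

18 moves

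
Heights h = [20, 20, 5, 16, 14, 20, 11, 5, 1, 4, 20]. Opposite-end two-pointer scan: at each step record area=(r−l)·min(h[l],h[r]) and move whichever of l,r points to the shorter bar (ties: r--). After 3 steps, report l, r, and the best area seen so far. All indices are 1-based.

[1,11] min(20,20)*10=200 best=200 * → r--
[1,10] min(20,4)*9=36 best=200 → r--
[1,9] min(20,1)*8=8 best=200 → r--

l=1, r=8, best area=200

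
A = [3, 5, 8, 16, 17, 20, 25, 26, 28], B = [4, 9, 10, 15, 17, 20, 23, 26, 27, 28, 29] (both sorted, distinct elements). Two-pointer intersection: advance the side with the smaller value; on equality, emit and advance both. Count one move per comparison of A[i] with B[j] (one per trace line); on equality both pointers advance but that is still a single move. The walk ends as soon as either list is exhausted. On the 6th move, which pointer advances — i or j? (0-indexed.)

[i=0,j=0] 3<4 → i++
[i=1,j=0] 5>4 → j++
[i=1,j=1] 5<9 → i++
[i=2,j=1] 8<9 → i++
[i=3,j=1] 16>9 → j++
[i=3,j=2] 16>10 → j++

j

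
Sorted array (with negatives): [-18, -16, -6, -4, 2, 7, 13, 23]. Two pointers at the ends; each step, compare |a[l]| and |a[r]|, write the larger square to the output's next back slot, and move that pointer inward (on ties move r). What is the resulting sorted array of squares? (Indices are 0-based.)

[0,7] |-18|<=|23| out[7]=529 → r--
[0,6] |-18|>|13| out[6]=324 → l++
[1,6] |-16|>|13| out[5]=256 → l++
[2,6] |-6|<=|13| out[4]=169 → r--
[2,5] |-6|<=|7| out[3]=49 → r--
[2,4] |-6|>|2| out[2]=36 → l++
[3,4] |-4|>|2| out[1]=16 → l++
[4,4] |2|<=|2| out[0]=4 → r--

[4, 16, 36, 49, 169, 256, 324, 529]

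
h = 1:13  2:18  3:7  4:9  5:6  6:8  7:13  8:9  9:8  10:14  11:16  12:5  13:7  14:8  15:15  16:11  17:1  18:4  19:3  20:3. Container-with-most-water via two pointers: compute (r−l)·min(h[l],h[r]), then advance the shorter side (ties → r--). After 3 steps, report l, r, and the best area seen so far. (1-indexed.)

[1,20] min(13,3)*19=57 best=57 * → r--
[1,19] min(13,3)*18=54 best=57 → r--
[1,18] min(13,4)*17=68 best=68 * → r--

l=1, r=17, best area=68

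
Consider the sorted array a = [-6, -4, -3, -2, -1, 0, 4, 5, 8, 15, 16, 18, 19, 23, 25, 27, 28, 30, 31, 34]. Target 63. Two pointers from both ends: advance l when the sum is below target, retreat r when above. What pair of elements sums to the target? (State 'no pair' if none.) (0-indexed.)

no pair

l=0 r=19: -6+34=28 <63, l++
l=1 r=19: -4+34=30 <63, l++
l=2 r=19: -3+34=31 <63, l++
l=3 r=19: -2+34=32 <63, l++
l=4 r=19: -1+34=33 <63, l++
l=5 r=19: 0+34=34 <63, l++
l=6 r=19: 4+34=38 <63, l++
l=7 r=19: 5+34=39 <63, l++
l=8 r=19: 8+34=42 <63, l++
l=9 r=19: 15+34=49 <63, l++
l=10 r=19: 16+34=50 <63, l++
l=11 r=19: 18+34=52 <63, l++
l=12 r=19: 19+34=53 <63, l++
l=13 r=19: 23+34=57 <63, l++
l=14 r=19: 25+34=59 <63, l++
l=15 r=19: 27+34=61 <63, l++
l=16 r=19: 28+34=62 <63, l++
l=17 r=19: 30+34=64 >63, r--
l=17 r=18: 30+31=61 <63, l++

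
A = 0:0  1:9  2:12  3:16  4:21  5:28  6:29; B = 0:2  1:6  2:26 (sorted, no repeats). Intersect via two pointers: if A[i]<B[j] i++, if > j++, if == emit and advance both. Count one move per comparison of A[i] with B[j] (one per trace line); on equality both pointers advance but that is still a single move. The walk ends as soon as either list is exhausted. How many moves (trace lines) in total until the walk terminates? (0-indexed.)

[i=0,j=0] 0<2 → i++
[i=1,j=0] 9>2 → j++
[i=1,j=1] 9>6 → j++
[i=1,j=2] 9<26 → i++
[i=2,j=2] 12<26 → i++
[i=3,j=2] 16<26 → i++
[i=4,j=2] 21<26 → i++
[i=5,j=2] 28>26 → j++

8 moves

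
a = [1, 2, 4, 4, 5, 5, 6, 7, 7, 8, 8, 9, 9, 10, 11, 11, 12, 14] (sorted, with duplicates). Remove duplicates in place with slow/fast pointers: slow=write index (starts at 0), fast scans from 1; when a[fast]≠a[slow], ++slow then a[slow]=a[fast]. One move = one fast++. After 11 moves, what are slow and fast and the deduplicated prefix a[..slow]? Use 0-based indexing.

slow=7, fast=12, prefix=[1, 2, 4, 5, 6, 7, 8, 9]

(s=0,f=1) a[fast]=2≠a[slow]=1 write a[1]=2 → slow++,fast++
(s=1,f=2) a[fast]=4≠a[slow]=2 write a[2]=4 → slow++,fast++
(s=2,f=3) a[fast]=4=a[slow] dup → fast++
(s=2,f=4) a[fast]=5≠a[slow]=4 write a[3]=5 → slow++,fast++
(s=3,f=5) a[fast]=5=a[slow] dup → fast++
(s=3,f=6) a[fast]=6≠a[slow]=5 write a[4]=6 → slow++,fast++
(s=4,f=7) a[fast]=7≠a[slow]=6 write a[5]=7 → slow++,fast++
(s=5,f=8) a[fast]=7=a[slow] dup → fast++
(s=5,f=9) a[fast]=8≠a[slow]=7 write a[6]=8 → slow++,fast++
(s=6,f=10) a[fast]=8=a[slow] dup → fast++
(s=6,f=11) a[fast]=9≠a[slow]=8 write a[7]=9 → slow++,fast++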